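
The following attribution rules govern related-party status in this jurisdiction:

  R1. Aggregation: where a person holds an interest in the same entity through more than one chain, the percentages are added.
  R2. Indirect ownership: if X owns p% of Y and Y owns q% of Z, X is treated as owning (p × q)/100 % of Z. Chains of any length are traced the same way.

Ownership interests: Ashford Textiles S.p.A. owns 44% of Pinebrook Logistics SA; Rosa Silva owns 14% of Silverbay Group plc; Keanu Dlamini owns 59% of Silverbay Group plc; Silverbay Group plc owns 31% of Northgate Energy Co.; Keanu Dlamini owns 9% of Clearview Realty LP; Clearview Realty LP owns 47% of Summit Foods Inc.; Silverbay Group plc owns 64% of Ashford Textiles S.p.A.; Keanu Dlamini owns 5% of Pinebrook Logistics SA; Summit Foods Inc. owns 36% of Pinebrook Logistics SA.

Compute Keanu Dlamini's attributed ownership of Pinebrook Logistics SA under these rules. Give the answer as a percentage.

Chain via Silverbay Group plc → Ashford Textiles S.p.A. (R2): 59% × 64% × 44% = 16.6144% of Pinebrook Logistics SA.
Chain via Clearview Realty LP → Summit Foods Inc. (R2): 9% × 47% × 36% = 1.5228% of Pinebrook Logistics SA.
Direct interest in Pinebrook Logistics SA: 5%.
Aggregating (R1): 16.6144% + 1.5228% + 5% = 23.1372%.

23.1372%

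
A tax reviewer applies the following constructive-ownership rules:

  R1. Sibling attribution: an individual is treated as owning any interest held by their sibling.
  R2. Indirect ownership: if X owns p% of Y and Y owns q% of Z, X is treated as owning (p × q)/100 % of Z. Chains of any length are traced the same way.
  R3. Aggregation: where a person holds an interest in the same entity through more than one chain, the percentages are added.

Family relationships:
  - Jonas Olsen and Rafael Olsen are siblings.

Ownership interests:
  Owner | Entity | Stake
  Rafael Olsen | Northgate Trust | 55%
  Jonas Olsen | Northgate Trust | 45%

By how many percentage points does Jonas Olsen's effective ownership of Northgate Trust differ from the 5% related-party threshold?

By sibling attribution (R1), Jonas Olsen is treated as also owning Rafael Olsen's interest in Northgate Trust, giving 45% + 55% = 100%.
Direct interest in Northgate Trust: 100%.
100% exceeds the 5% threshold by 95 percentage points.

95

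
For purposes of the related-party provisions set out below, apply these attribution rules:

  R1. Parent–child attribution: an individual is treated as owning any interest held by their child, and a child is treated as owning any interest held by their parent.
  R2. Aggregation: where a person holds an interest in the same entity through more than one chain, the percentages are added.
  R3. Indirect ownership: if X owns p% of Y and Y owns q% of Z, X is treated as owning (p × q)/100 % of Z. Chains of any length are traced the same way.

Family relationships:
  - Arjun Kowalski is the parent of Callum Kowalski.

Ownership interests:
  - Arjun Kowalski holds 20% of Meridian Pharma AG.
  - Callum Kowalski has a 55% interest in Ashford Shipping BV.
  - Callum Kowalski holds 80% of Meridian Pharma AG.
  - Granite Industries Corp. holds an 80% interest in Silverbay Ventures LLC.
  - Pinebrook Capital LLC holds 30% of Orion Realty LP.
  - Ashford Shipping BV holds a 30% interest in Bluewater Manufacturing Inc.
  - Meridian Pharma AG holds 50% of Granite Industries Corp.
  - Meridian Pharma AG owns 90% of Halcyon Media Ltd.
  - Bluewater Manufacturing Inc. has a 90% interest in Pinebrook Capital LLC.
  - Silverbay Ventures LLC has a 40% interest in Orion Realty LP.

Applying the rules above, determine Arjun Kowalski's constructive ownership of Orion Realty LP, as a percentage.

By parent–child attribution (R1), Arjun Kowalski is treated as also owning Callum Kowalski's interest in Meridian Pharma AG, giving 20% + 80% = 100%.
By parent–child attribution (R1), Arjun Kowalski is treated as owning Callum Kowalski's 55% interest in Ashford Shipping BV.
Chain via Meridian Pharma AG → Granite Industries Corp. → Silverbay Ventures LLC (R3): 100% × 50% × 80% × 40% = 16% of Orion Realty LP.
Chain via Ashford Shipping BV → Bluewater Manufacturing Inc. → Pinebrook Capital LLC (R3): 55% × 30% × 90% × 30% = 4.455% of Orion Realty LP.
Aggregating (R2): 16% + 4.455% = 20.455%.

20.455%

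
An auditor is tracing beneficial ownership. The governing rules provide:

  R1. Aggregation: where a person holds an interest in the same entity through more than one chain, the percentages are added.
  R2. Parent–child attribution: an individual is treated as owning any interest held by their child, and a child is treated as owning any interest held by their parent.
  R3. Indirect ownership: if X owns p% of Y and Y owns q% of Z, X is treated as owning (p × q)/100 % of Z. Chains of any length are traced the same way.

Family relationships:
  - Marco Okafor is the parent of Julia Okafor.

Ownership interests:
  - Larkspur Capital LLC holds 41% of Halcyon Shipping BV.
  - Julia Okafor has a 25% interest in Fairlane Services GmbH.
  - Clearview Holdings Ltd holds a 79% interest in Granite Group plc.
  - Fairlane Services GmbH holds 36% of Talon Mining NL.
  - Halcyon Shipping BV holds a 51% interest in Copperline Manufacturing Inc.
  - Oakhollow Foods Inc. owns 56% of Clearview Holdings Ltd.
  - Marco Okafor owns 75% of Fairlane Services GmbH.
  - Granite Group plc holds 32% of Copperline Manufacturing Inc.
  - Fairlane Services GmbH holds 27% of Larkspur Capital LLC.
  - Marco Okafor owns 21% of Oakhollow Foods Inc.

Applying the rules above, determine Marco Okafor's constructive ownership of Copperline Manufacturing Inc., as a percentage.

8.618628%

By parent–child attribution (R2), Marco Okafor is treated as also owning Julia Okafor's interest in Fairlane Services GmbH, giving 75% + 25% = 100%.
Chain via Fairlane Services GmbH → Larkspur Capital LLC → Halcyon Shipping BV (R3): 100% × 27% × 41% × 51% = 5.6457% of Copperline Manufacturing Inc.
Chain via Oakhollow Foods Inc. → Clearview Holdings Ltd → Granite Group plc (R3): 21% × 56% × 79% × 32% = 2.972928% of Copperline Manufacturing Inc.
Aggregating (R1): 5.6457% + 2.972928% = 8.618628%.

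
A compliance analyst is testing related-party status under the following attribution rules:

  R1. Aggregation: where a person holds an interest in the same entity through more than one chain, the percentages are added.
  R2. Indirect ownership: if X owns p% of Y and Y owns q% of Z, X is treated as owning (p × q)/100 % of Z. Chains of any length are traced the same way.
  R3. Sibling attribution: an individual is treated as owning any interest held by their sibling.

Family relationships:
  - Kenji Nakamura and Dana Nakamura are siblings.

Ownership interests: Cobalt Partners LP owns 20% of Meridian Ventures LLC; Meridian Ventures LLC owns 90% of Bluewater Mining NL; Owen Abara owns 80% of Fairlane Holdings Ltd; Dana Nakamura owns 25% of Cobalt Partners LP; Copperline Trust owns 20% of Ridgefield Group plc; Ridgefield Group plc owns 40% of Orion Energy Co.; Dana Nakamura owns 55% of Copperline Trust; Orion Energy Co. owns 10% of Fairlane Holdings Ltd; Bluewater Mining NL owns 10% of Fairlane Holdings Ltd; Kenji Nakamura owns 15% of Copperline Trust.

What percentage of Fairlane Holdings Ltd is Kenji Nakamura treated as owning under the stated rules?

By sibling attribution (R3), Kenji Nakamura is treated as also owning Dana Nakamura's interest in Copperline Trust, giving 15% + 55% = 70%.
By sibling attribution (R3), Kenji Nakamura is treated as owning Dana Nakamura's 25% interest in Cobalt Partners LP.
Chain via Copperline Trust → Ridgefield Group plc → Orion Energy Co. (R2): 70% × 20% × 40% × 10% = 0.56% of Fairlane Holdings Ltd.
Chain via Cobalt Partners LP → Meridian Ventures LLC → Bluewater Mining NL (R2): 25% × 20% × 90% × 10% = 0.45% of Fairlane Holdings Ltd.
Aggregating (R1): 0.56% + 0.45% = 1.01%.

1.01%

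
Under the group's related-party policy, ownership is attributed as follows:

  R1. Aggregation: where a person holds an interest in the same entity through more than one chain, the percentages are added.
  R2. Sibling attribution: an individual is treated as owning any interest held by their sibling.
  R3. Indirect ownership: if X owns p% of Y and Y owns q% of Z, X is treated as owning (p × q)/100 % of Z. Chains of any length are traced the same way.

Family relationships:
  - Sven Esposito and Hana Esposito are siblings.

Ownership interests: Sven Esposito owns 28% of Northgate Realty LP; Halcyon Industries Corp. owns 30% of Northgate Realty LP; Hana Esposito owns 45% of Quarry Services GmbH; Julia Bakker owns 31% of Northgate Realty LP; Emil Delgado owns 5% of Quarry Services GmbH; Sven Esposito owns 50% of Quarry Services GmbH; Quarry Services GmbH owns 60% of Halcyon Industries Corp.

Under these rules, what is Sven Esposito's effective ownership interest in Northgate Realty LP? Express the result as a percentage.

45.1%

By sibling attribution (R2), Sven Esposito is treated as also owning Hana Esposito's interest in Quarry Services GmbH, giving 50% + 45% = 95%.
Chain via Quarry Services GmbH → Halcyon Industries Corp. (R3): 95% × 60% × 30% = 17.1% of Northgate Realty LP.
Direct interest in Northgate Realty LP: 28%.
Aggregating (R1): 17.1% + 28% = 45.1%.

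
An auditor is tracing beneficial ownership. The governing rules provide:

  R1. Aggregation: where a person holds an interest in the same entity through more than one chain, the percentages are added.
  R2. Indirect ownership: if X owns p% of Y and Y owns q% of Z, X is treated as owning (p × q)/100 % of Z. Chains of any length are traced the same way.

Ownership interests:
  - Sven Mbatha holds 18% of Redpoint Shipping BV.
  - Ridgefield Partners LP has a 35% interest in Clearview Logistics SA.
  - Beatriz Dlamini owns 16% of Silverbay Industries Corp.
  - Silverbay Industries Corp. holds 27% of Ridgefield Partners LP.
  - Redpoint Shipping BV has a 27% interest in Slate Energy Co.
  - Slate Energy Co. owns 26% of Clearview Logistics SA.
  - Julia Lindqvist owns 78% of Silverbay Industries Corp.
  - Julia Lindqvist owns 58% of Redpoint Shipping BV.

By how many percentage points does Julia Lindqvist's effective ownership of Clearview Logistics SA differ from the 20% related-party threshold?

8.5574

Chain via Silverbay Industries Corp. → Ridgefield Partners LP (R2): 78% × 27% × 35% = 7.371% of Clearview Logistics SA.
Chain via Redpoint Shipping BV → Slate Energy Co. (R2): 58% × 27% × 26% = 4.0716% of Clearview Logistics SA.
Aggregating (R1): 7.371% + 4.0716% = 11.4426%.
11.4426% falls short of the 20% threshold by 8.5574 percentage points.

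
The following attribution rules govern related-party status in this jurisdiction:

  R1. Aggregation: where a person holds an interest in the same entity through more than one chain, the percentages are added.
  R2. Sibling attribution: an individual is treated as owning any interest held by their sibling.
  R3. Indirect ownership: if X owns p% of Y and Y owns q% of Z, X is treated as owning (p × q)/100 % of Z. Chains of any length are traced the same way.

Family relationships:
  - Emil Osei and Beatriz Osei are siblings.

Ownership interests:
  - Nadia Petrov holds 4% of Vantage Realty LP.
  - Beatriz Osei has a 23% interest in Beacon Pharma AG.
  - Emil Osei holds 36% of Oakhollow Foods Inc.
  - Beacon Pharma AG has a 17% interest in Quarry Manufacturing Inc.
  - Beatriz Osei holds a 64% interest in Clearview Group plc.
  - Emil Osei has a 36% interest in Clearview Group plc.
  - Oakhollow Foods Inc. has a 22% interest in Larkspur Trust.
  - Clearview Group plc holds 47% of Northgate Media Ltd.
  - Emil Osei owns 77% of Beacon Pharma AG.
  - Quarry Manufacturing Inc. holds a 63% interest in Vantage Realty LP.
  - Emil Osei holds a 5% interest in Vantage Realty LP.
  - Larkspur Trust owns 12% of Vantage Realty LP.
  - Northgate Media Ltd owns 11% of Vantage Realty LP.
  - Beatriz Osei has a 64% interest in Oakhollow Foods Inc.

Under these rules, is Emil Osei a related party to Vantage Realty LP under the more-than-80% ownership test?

By sibling attribution (R2), Emil Osei is treated as also owning Beatriz Osei's interest in Oakhollow Foods Inc, giving 36% + 64% = 100%.
By sibling attribution (R2), Emil Osei is treated as also owning Beatriz Osei's interest in Clearview Group plc, giving 36% + 64% = 100%.
By sibling attribution (R2), Emil Osei is treated as also owning Beatriz Osei's interest in Beacon Pharma AG, giving 77% + 23% = 100%.
Chain via Oakhollow Foods Inc. → Larkspur Trust (R3): 100% × 22% × 12% = 2.64% of Vantage Realty LP.
Chain via Clearview Group plc → Northgate Media Ltd (R3): 100% × 47% × 11% = 5.17% of Vantage Realty LP.
Chain via Beacon Pharma AG → Quarry Manufacturing Inc. (R3): 100% × 17% × 63% = 10.71% of Vantage Realty LP.
Direct interest in Vantage Realty LP: 5%.
Aggregating (R1): 2.64% + 5.17% + 10.71% + 5% = 23.52%.
23.52% does not exceed the 80% threshold, so Emil is not a related party to Vantage Realty LP.

No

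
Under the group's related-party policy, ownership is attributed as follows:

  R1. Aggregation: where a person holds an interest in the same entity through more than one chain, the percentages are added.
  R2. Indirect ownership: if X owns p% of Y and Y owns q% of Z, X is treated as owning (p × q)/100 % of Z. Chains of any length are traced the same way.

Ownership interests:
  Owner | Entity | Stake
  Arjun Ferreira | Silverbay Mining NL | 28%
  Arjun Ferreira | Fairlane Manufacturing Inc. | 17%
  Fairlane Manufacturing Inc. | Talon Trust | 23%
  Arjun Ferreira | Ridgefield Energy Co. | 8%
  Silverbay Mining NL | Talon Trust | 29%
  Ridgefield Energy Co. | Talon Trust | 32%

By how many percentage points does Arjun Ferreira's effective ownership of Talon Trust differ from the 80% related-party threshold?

Chain via Ridgefield Energy Co. (R2): 8% × 32% = 2.56% of Talon Trust.
Chain via Silverbay Mining NL (R2): 28% × 29% = 8.12% of Talon Trust.
Chain via Fairlane Manufacturing Inc. (R2): 17% × 23% = 3.91% of Talon Trust.
Aggregating (R1): 2.56% + 8.12% + 3.91% = 14.59%.
14.59% falls short of the 80% threshold by 65.41 percentage points.

65.41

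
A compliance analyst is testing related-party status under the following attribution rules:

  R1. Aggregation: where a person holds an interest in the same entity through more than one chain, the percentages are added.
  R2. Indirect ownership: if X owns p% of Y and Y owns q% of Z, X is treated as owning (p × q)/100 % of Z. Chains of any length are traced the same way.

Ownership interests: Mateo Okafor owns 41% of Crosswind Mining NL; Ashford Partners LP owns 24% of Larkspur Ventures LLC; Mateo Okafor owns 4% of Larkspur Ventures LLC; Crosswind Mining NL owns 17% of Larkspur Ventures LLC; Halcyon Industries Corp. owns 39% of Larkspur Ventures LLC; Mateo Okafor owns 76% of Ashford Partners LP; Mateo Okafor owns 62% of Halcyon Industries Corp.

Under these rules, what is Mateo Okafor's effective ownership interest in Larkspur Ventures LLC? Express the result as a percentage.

53.39%

Chain via Crosswind Mining NL (R2): 41% × 17% = 6.97% of Larkspur Ventures LLC.
Chain via Halcyon Industries Corp. (R2): 62% × 39% = 24.18% of Larkspur Ventures LLC.
Chain via Ashford Partners LP (R2): 76% × 24% = 18.24% of Larkspur Ventures LLC.
Direct interest in Larkspur Ventures LLC: 4%.
Aggregating (R1): 6.97% + 24.18% + 18.24% + 4% = 53.39%.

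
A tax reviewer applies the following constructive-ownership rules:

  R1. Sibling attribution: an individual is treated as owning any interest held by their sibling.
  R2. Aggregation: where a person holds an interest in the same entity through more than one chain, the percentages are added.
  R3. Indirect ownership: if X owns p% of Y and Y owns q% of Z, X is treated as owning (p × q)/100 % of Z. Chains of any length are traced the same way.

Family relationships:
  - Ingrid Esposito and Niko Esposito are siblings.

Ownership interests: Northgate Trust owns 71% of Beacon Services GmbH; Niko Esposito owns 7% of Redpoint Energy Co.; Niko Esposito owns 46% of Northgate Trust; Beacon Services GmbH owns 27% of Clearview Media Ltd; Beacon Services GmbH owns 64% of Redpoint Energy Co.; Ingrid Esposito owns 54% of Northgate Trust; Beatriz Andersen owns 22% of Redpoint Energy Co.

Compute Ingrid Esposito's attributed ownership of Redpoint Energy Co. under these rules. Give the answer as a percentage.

By sibling attribution (R1), Ingrid Esposito is treated as also owning Niko Esposito's interest in Northgate Trust, giving 54% + 46% = 100%.
By sibling attribution (R1), Ingrid Esposito is treated as owning Niko Esposito's 7% interest in Redpoint Energy Co.
Chain via Northgate Trust → Beacon Services GmbH (R3): 100% × 71% × 64% = 45.44% of Redpoint Energy Co.
Direct interest in Redpoint Energy Co: 7%.
Aggregating (R2): 45.44% + 7% = 52.44%.

52.44%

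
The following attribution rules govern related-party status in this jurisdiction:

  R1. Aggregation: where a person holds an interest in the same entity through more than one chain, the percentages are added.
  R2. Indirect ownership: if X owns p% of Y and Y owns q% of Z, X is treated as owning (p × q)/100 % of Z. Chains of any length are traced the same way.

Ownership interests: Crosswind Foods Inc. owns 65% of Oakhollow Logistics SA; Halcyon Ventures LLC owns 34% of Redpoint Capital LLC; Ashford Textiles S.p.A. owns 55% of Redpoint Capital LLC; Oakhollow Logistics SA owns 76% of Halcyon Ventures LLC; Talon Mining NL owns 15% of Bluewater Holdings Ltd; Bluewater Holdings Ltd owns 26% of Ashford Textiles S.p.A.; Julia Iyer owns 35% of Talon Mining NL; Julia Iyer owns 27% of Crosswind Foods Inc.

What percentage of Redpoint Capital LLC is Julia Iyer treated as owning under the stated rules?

Chain via Crosswind Foods Inc. → Oakhollow Logistics SA → Halcyon Ventures LLC (R2): 27% × 65% × 76% × 34% = 4.53492% of Redpoint Capital LLC.
Chain via Talon Mining NL → Bluewater Holdings Ltd → Ashford Textiles S.p.A. (R2): 35% × 15% × 26% × 55% = 0.75075% of Redpoint Capital LLC.
Aggregating (R1): 4.53492% + 0.75075% = 5.28567%.

5.28567%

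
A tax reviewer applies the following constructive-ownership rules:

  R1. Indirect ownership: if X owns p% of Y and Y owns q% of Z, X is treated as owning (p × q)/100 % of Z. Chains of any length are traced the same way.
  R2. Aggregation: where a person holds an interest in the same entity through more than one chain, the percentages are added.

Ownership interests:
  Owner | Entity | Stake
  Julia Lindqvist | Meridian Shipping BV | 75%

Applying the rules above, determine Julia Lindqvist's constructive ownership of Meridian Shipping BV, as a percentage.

75%

Direct interest in Meridian Shipping BV: 75%.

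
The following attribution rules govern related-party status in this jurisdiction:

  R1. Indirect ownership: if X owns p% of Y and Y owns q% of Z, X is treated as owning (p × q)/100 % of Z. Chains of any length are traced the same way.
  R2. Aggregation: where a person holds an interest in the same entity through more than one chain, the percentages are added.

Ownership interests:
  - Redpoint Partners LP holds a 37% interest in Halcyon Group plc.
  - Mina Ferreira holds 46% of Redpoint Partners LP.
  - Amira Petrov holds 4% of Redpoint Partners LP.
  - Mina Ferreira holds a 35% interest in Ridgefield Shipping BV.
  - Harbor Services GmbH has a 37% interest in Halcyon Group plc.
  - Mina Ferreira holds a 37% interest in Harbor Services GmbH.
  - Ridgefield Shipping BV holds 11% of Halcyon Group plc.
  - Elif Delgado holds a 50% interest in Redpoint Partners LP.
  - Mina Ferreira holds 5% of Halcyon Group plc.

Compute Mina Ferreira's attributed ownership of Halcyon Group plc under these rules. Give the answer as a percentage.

39.56%

Chain via Ridgefield Shipping BV (R1): 35% × 11% = 3.85% of Halcyon Group plc.
Chain via Harbor Services GmbH (R1): 37% × 37% = 13.69% of Halcyon Group plc.
Chain via Redpoint Partners LP (R1): 46% × 37% = 17.02% of Halcyon Group plc.
Direct interest in Halcyon Group plc: 5%.
Aggregating (R2): 3.85% + 13.69% + 17.02% + 5% = 39.56%.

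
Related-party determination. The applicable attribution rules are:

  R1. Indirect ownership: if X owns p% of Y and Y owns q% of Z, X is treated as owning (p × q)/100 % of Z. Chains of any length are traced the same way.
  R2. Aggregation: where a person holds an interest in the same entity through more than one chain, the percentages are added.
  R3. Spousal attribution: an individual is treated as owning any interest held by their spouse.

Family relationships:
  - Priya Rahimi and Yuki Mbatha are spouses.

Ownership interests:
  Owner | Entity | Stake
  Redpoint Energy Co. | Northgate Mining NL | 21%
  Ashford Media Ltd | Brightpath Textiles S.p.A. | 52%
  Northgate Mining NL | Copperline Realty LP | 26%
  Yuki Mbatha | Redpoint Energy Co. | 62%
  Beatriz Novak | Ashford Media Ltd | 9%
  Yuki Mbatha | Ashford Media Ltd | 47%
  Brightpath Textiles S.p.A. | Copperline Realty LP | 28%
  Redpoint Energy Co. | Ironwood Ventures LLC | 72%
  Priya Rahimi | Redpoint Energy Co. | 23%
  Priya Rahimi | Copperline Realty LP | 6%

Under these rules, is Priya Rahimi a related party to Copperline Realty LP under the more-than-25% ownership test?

No

By spousal attribution (R3), Priya Rahimi is treated as also owning Yuki Mbatha's interest in Redpoint Energy Co, giving 23% + 62% = 85%.
By spousal attribution (R3), Priya Rahimi is treated as owning Yuki Mbatha's 47% interest in Ashford Media Ltd.
Chain via Redpoint Energy Co. → Northgate Mining NL (R1): 85% × 21% × 26% = 4.641% of Copperline Realty LP.
Direct interest in Copperline Realty LP: 6%.
Chain via Ashford Media Ltd → Brightpath Textiles S.p.A. (R1): 47% × 52% × 28% = 6.8432% of Copperline Realty LP.
Aggregating (R2): 4.641% + 6% + 6.8432% = 17.4842%.
17.4842% does not exceed the 25% threshold, so Priya is not a related party to Copperline Realty LP.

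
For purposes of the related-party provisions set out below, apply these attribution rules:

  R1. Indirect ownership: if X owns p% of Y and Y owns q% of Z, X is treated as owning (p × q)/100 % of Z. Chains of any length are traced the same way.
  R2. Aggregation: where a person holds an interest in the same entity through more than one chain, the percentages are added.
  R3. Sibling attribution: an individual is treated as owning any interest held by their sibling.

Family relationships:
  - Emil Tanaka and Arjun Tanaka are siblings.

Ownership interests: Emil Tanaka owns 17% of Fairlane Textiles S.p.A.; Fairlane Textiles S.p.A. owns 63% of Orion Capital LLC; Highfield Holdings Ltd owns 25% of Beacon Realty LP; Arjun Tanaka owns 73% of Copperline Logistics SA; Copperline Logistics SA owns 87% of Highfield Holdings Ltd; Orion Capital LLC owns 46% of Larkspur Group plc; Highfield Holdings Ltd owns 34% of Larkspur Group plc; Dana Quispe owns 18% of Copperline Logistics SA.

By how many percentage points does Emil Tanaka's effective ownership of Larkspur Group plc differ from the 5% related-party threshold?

By sibling attribution (R3), Emil Tanaka is treated as owning Arjun Tanaka's 73% interest in Copperline Logistics SA.
Chain via Fairlane Textiles S.p.A. → Orion Capital LLC (R1): 17% × 63% × 46% = 4.9266% of Larkspur Group plc.
Chain via Copperline Logistics SA → Highfield Holdings Ltd (R1): 73% × 87% × 34% = 21.5934% of Larkspur Group plc.
Aggregating (R2): 4.9266% + 21.5934% = 26.52%.
26.52% exceeds the 5% threshold by 21.52 percentage points.

21.52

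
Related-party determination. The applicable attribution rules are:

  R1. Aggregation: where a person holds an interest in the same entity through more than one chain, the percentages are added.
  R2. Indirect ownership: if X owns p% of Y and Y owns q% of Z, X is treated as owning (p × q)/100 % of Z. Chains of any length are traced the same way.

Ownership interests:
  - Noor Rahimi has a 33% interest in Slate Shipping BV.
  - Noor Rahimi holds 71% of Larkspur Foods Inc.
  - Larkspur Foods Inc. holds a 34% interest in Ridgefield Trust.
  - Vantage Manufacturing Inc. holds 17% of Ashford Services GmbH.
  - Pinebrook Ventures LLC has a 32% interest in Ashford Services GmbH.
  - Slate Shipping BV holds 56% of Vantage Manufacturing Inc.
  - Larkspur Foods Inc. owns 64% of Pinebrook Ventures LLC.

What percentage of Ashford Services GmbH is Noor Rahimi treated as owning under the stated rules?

Chain via Slate Shipping BV → Vantage Manufacturing Inc. (R2): 33% × 56% × 17% = 3.1416% of Ashford Services GmbH.
Chain via Larkspur Foods Inc. → Pinebrook Ventures LLC (R2): 71% × 64% × 32% = 14.5408% of Ashford Services GmbH.
Aggregating (R1): 3.1416% + 14.5408% = 17.6824%.

17.6824%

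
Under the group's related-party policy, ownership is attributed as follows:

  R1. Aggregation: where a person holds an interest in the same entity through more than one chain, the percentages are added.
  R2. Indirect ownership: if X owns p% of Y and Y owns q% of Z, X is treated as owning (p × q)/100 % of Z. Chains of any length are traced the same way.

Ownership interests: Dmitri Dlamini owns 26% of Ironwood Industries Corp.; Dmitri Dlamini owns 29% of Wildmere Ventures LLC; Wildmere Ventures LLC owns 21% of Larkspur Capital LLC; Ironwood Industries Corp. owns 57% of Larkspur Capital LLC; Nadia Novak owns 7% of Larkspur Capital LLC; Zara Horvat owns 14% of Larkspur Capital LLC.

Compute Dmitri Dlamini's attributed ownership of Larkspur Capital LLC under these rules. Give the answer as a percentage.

20.91%

Chain via Ironwood Industries Corp. (R2): 26% × 57% = 14.82% of Larkspur Capital LLC.
Chain via Wildmere Ventures LLC (R2): 29% × 21% = 6.09% of Larkspur Capital LLC.
Aggregating (R1): 14.82% + 6.09% = 20.91%.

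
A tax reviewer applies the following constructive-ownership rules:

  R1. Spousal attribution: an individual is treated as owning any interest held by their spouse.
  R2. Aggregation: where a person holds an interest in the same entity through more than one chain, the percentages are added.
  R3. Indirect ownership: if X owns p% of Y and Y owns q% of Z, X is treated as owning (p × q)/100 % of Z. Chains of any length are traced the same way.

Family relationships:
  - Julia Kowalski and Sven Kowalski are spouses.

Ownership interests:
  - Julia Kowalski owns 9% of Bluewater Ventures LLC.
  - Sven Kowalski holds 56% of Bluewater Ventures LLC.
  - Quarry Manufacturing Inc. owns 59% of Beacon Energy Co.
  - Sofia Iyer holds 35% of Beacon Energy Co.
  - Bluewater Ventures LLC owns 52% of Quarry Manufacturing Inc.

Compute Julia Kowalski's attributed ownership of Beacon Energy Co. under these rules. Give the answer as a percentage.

19.942%

By spousal attribution (R1), Julia Kowalski is treated as also owning Sven Kowalski's interest in Bluewater Ventures LLC, giving 9% + 56% = 65%.
Chain via Bluewater Ventures LLC → Quarry Manufacturing Inc. (R3): 65% × 52% × 59% = 19.942% of Beacon Energy Co.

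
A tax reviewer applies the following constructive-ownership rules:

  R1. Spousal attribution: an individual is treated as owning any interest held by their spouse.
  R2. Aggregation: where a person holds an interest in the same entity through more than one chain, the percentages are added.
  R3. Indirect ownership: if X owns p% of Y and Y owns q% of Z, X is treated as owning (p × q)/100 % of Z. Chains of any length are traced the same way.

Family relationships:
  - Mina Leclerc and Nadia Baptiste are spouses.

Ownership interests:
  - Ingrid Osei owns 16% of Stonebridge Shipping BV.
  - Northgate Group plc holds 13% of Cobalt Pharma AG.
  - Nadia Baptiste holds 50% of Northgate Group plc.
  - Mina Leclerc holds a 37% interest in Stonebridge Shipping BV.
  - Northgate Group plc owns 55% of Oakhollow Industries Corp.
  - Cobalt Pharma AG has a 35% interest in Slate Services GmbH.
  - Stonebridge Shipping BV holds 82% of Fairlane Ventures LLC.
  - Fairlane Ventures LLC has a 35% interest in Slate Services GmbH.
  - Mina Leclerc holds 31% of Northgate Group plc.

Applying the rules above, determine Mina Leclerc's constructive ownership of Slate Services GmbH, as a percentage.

By spousal attribution (R1), Mina Leclerc is treated as also owning Nadia Baptiste's interest in Northgate Group plc, giving 31% + 50% = 81%.
Chain via Northgate Group plc → Cobalt Pharma AG (R3): 81% × 13% × 35% = 3.6855% of Slate Services GmbH.
Chain via Stonebridge Shipping BV → Fairlane Ventures LLC (R3): 37% × 82% × 35% = 10.619% of Slate Services GmbH.
Aggregating (R2): 3.6855% + 10.619% = 14.3045%.

14.3045%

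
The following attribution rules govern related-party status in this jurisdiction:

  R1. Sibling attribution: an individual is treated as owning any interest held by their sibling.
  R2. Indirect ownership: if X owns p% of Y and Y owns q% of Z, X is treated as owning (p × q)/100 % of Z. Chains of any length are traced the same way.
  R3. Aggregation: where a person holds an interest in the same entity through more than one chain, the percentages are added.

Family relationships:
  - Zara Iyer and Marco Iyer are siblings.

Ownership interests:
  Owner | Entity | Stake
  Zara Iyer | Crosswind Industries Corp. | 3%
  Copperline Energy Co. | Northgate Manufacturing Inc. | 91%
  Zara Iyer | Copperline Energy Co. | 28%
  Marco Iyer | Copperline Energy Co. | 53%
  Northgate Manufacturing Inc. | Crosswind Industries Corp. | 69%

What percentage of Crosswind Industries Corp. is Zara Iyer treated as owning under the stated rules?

By sibling attribution (R1), Zara Iyer is treated as also owning Marco Iyer's interest in Copperline Energy Co, giving 28% + 53% = 81%.
Chain via Copperline Energy Co. → Northgate Manufacturing Inc. (R2): 81% × 91% × 69% = 50.8599% of Crosswind Industries Corp.
Direct interest in Crosswind Industries Corp: 3%.
Aggregating (R3): 50.8599% + 3% = 53.8599%.

53.8599%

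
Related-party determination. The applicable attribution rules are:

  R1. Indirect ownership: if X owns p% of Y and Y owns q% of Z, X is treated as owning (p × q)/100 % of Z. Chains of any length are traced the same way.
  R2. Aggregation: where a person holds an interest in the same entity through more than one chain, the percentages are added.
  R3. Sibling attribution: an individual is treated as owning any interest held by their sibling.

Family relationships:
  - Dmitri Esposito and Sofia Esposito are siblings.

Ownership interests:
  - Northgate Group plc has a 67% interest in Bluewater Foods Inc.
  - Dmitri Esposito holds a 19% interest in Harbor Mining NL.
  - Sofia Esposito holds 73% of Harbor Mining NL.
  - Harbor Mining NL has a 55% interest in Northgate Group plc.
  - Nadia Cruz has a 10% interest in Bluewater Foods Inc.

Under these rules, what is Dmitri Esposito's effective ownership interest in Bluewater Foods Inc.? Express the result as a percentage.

By sibling attribution (R3), Dmitri Esposito is treated as also owning Sofia Esposito's interest in Harbor Mining NL, giving 19% + 73% = 92%.
Chain via Harbor Mining NL → Northgate Group plc (R1): 92% × 55% × 67% = 33.902% of Bluewater Foods Inc.

33.902%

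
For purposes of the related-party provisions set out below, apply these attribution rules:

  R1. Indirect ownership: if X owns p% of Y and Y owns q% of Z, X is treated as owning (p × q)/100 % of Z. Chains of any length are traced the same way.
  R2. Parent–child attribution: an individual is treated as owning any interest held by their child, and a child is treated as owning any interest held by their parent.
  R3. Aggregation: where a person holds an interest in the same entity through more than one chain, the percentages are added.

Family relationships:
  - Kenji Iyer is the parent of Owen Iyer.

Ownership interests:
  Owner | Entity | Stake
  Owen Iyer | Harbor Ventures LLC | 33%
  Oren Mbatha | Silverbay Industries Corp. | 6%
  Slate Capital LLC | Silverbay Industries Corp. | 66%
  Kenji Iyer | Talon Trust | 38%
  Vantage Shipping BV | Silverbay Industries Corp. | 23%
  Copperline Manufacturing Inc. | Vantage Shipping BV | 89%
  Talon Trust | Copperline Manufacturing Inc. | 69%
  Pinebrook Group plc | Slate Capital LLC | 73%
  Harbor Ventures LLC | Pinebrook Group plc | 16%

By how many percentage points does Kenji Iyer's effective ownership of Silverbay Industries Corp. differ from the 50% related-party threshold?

42.088862

By parent–child attribution (R2), Kenji Iyer is treated as owning Owen Iyer's 33% interest in Harbor Ventures LLC.
Chain via Talon Trust → Copperline Manufacturing Inc. → Vantage Shipping BV (R1): 38% × 69% × 89% × 23% = 5.367234% of Silverbay Industries Corp.
Chain via Harbor Ventures LLC → Pinebrook Group plc → Slate Capital LLC (R1): 33% × 16% × 73% × 66% = 2.543904% of Silverbay Industries Corp.
Aggregating (R3): 5.367234% + 2.543904% = 7.911138%.
7.911138% falls short of the 50% threshold by 42.088862 percentage points.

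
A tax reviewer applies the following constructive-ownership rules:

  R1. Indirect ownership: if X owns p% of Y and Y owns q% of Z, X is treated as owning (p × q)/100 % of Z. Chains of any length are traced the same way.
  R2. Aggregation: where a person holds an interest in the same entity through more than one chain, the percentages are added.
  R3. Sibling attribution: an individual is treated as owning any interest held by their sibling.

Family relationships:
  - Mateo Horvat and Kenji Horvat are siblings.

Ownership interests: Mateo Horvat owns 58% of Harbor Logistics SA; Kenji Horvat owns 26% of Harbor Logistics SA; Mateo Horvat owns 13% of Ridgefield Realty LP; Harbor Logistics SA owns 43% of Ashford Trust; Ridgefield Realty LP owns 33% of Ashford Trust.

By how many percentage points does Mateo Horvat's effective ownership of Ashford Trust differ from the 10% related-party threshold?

By sibling attribution (R3), Mateo Horvat is treated as also owning Kenji Horvat's interest in Harbor Logistics SA, giving 58% + 26% = 84%.
Chain via Harbor Logistics SA (R1): 84% × 43% = 36.12% of Ashford Trust.
Chain via Ridgefield Realty LP (R1): 13% × 33% = 4.29% of Ashford Trust.
Aggregating (R2): 36.12% + 4.29% = 40.41%.
40.41% exceeds the 10% threshold by 30.41 percentage points.

30.41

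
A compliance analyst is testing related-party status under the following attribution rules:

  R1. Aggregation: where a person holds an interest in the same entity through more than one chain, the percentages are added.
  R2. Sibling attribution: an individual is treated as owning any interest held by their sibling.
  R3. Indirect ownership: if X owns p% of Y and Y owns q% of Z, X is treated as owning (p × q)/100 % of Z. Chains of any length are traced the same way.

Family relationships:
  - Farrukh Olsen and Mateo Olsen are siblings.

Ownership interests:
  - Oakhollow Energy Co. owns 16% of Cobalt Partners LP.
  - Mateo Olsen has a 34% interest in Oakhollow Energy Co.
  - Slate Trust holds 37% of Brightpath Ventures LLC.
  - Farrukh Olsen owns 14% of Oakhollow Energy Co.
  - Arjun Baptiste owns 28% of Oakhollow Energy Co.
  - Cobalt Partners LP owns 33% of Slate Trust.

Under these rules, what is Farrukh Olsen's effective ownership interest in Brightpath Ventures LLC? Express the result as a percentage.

0.937728%

By sibling attribution (R2), Farrukh Olsen is treated as also owning Mateo Olsen's interest in Oakhollow Energy Co, giving 14% + 34% = 48%.
Chain via Oakhollow Energy Co. → Cobalt Partners LP → Slate Trust (R3): 48% × 16% × 33% × 37% = 0.937728% of Brightpath Ventures LLC.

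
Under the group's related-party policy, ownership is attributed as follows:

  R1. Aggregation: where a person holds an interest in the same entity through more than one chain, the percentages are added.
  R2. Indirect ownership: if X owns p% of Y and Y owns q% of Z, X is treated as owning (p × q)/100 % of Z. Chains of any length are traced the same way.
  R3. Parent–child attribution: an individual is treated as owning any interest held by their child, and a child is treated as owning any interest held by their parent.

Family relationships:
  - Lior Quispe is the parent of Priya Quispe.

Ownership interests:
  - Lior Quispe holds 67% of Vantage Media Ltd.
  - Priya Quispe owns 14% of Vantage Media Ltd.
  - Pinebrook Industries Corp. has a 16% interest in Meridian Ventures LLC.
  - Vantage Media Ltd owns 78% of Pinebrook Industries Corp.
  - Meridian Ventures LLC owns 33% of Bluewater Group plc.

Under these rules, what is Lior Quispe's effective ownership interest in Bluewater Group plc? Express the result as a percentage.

3.335904%

By parent–child attribution (R3), Lior Quispe is treated as also owning Priya Quispe's interest in Vantage Media Ltd, giving 67% + 14% = 81%.
Chain via Vantage Media Ltd → Pinebrook Industries Corp. → Meridian Ventures LLC (R2): 81% × 78% × 16% × 33% = 3.335904% of Bluewater Group plc.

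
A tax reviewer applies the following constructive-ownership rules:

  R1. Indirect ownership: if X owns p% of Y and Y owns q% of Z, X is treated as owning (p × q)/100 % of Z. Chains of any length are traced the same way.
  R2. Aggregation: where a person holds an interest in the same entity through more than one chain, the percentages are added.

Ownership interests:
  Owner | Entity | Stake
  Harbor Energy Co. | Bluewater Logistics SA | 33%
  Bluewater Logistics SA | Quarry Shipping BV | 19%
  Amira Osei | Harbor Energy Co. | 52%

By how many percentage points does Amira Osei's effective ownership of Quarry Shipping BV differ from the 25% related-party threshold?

21.7396

Chain via Harbor Energy Co. → Bluewater Logistics SA (R1): 52% × 33% × 19% = 3.2604% of Quarry Shipping BV.
3.2604% falls short of the 25% threshold by 21.7396 percentage points.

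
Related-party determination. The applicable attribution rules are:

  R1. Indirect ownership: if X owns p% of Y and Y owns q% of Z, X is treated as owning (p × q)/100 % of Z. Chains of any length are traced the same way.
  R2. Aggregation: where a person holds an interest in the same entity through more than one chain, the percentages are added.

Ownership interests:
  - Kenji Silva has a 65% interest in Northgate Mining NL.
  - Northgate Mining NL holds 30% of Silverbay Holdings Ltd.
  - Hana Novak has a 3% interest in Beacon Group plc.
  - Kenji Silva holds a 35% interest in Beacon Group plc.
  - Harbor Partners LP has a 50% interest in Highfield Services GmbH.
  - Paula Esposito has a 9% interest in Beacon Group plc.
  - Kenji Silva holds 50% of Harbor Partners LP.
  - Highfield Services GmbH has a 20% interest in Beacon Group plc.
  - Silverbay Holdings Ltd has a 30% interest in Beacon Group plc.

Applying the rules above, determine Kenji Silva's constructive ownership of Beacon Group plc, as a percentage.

45.85%

Chain via Northgate Mining NL → Silverbay Holdings Ltd (R1): 65% × 30% × 30% = 5.85% of Beacon Group plc.
Chain via Harbor Partners LP → Highfield Services GmbH (R1): 50% × 50% × 20% = 5% of Beacon Group plc.
Direct interest in Beacon Group plc: 35%.
Aggregating (R2): 5.85% + 5% + 35% = 45.85%.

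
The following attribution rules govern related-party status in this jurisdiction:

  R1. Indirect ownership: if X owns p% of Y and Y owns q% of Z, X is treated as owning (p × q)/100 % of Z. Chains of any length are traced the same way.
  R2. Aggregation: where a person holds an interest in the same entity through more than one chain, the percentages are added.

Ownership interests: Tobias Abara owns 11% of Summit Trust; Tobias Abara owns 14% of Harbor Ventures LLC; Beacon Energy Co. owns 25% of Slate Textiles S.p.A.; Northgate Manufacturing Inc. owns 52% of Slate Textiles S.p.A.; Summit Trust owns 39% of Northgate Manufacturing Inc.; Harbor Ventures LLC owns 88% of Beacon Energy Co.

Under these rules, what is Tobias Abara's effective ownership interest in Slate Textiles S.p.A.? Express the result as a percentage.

Chain via Harbor Ventures LLC → Beacon Energy Co. (R1): 14% × 88% × 25% = 3.08% of Slate Textiles S.p.A.
Chain via Summit Trust → Northgate Manufacturing Inc. (R1): 11% × 39% × 52% = 2.2308% of Slate Textiles S.p.A.
Aggregating (R2): 3.08% + 2.2308% = 5.3108%.

5.3108%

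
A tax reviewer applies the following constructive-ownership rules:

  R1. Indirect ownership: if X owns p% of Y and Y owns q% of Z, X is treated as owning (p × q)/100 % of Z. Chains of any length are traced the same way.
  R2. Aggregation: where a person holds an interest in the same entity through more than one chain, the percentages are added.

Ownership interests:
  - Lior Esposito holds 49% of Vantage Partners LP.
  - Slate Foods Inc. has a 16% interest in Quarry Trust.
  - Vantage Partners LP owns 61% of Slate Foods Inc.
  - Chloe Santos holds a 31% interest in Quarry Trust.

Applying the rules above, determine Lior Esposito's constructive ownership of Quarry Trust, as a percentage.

Chain via Vantage Partners LP → Slate Foods Inc. (R1): 49% × 61% × 16% = 4.7824% of Quarry Trust.

4.7824%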